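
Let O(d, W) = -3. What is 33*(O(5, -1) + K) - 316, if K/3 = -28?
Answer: -3187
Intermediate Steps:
K = -84 (K = 3*(-28) = -84)
33*(O(5, -1) + K) - 316 = 33*(-3 - 84) - 316 = 33*(-87) - 316 = -2871 - 316 = -3187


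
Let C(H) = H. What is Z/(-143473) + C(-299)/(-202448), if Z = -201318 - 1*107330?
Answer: 62528068731/29045821904 ≈ 2.1527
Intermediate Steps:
Z = -308648 (Z = -201318 - 107330 = -308648)
Z/(-143473) + C(-299)/(-202448) = -308648/(-143473) - 299/(-202448) = -308648*(-1/143473) - 299*(-1/202448) = 308648/143473 + 299/202448 = 62528068731/29045821904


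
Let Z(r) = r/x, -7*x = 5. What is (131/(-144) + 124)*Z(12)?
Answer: -24815/12 ≈ -2067.9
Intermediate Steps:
x = -5/7 (x = -⅐*5 = -5/7 ≈ -0.71429)
Z(r) = -7*r/5 (Z(r) = r/(-5/7) = r*(-7/5) = -7*r/5)
(131/(-144) + 124)*Z(12) = (131/(-144) + 124)*(-7/5*12) = (131*(-1/144) + 124)*(-84/5) = (-131/144 + 124)*(-84/5) = (17725/144)*(-84/5) = -24815/12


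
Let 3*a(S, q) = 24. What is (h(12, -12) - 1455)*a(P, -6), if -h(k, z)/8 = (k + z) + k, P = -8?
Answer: -12408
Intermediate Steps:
a(S, q) = 8 (a(S, q) = (⅓)*24 = 8)
h(k, z) = -16*k - 8*z (h(k, z) = -8*((k + z) + k) = -8*(z + 2*k) = -16*k - 8*z)
(h(12, -12) - 1455)*a(P, -6) = ((-16*12 - 8*(-12)) - 1455)*8 = ((-192 + 96) - 1455)*8 = (-96 - 1455)*8 = -1551*8 = -12408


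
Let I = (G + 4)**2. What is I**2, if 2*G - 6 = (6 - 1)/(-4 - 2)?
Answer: 38950081/20736 ≈ 1878.4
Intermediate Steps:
G = 31/12 (G = 3 + ((6 - 1)/(-4 - 2))/2 = 3 + (5/(-6))/2 = 3 + (5*(-1/6))/2 = 3 + (1/2)*(-5/6) = 3 - 5/12 = 31/12 ≈ 2.5833)
I = 6241/144 (I = (31/12 + 4)**2 = (79/12)**2 = 6241/144 ≈ 43.340)
I**2 = (6241/144)**2 = 38950081/20736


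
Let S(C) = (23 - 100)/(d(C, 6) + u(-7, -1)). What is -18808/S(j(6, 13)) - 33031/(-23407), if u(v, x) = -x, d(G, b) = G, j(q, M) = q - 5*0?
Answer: 440602197/257477 ≈ 1711.2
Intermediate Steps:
j(q, M) = q (j(q, M) = q + 0 = q)
S(C) = -77/(1 + C) (S(C) = (23 - 100)/(C - 1*(-1)) = -77/(C + 1) = -77/(1 + C))
-18808/S(j(6, 13)) - 33031/(-23407) = -18808/((-77/(1 + 6))) - 33031/(-23407) = -18808/((-77/7)) - 33031*(-1/23407) = -18808/((-77*⅐)) + 33031/23407 = -18808/(-11) + 33031/23407 = -18808*(-1/11) + 33031/23407 = 18808/11 + 33031/23407 = 440602197/257477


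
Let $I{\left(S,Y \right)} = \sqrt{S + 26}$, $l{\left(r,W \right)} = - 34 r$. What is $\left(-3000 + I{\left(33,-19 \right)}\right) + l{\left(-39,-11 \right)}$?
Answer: $-1674 + \sqrt{59} \approx -1666.3$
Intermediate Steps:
$I{\left(S,Y \right)} = \sqrt{26 + S}$
$\left(-3000 + I{\left(33,-19 \right)}\right) + l{\left(-39,-11 \right)} = \left(-3000 + \sqrt{26 + 33}\right) - -1326 = \left(-3000 + \sqrt{59}\right) + 1326 = -1674 + \sqrt{59}$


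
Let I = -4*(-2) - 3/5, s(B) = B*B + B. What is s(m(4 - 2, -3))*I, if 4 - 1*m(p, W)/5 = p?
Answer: 814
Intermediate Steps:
m(p, W) = 20 - 5*p
s(B) = B + B**2 (s(B) = B**2 + B = B + B**2)
I = 37/5 (I = 8 - 3*1/5 = 8 - 3/5 = 37/5 ≈ 7.4000)
s(m(4 - 2, -3))*I = ((20 - 5*(4 - 2))*(1 + (20 - 5*(4 - 2))))*(37/5) = ((20 - 5*2)*(1 + (20 - 5*2)))*(37/5) = ((20 - 10)*(1 + (20 - 10)))*(37/5) = (10*(1 + 10))*(37/5) = (10*11)*(37/5) = 110*(37/5) = 814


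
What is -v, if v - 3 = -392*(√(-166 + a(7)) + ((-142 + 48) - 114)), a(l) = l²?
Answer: -81539 + 1176*I*√13 ≈ -81539.0 + 4240.1*I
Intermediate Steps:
v = 81539 - 1176*I*√13 (v = 3 - 392*(√(-166 + 7²) + ((-142 + 48) - 114)) = 3 - 392*(√(-166 + 49) + (-94 - 114)) = 3 - 392*(√(-117) - 208) = 3 - 392*(3*I*√13 - 208) = 3 - 392*(-208 + 3*I*√13) = 3 + (81536 - 1176*I*√13) = 81539 - 1176*I*√13 ≈ 81539.0 - 4240.1*I)
-v = -(81539 - 1176*I*√13) = -81539 + 1176*I*√13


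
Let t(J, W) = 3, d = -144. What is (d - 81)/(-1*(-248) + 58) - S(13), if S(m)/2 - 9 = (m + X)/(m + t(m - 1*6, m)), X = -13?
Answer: -637/34 ≈ -18.735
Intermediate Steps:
S(m) = 18 + 2*(-13 + m)/(3 + m) (S(m) = 18 + 2*((m - 13)/(m + 3)) = 18 + 2*((-13 + m)/(3 + m)) = 18 + 2*(-13 + m)/(3 + m))
(d - 81)/(-1*(-248) + 58) - S(13) = (-144 - 81)/(-1*(-248) + 58) - 4*(7 + 5*13)/(3 + 13) = -225/(248 + 58) - 4*(7 + 65)/16 = -225/306 - 4*72/16 = -225*1/306 - 1*18 = -25/34 - 18 = -637/34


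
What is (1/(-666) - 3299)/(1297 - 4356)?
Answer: 2197135/2037294 ≈ 1.0785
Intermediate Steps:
(1/(-666) - 3299)/(1297 - 4356) = (-1/666 - 3299)/(-3059) = -2197135/666*(-1/3059) = 2197135/2037294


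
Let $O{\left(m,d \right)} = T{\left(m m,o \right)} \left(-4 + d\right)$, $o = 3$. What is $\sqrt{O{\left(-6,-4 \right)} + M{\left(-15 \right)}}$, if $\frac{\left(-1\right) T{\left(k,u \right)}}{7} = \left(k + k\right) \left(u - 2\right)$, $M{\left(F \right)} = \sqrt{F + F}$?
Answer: $\sqrt{4032 + i \sqrt{30}} \approx 63.498 + 0.0431 i$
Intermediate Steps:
$M{\left(F \right)} = \sqrt{2} \sqrt{F}$ ($M{\left(F \right)} = \sqrt{2 F} = \sqrt{2} \sqrt{F}$)
$T{\left(k,u \right)} = - 14 k \left(-2 + u\right)$ ($T{\left(k,u \right)} = - 7 \left(k + k\right) \left(u - 2\right) = - 7 \cdot 2 k \left(-2 + u\right) = - 14 k \left(-2 + u\right)$)
$O{\left(m,d \right)} = - 14 m^{2} \left(-4 + d\right)$ ($O{\left(m,d \right)} = 14 m m \left(2 - 3\right) \left(-4 + d\right) = 14 m^{2} \left(2 - 3\right) \left(-4 + d\right) = 14 m^{2} \left(-1\right) \left(-4 + d\right) = - 14 m^{2} \left(-4 + d\right)$)
$\sqrt{O{\left(-6,-4 \right)} + M{\left(-15 \right)}} = \sqrt{14 \left(-6\right)^{2} \left(4 - -4\right) + \sqrt{2} \sqrt{-15}} = \sqrt{14 \cdot 36 \left(4 + 4\right) + \sqrt{2} i \sqrt{15}} = \sqrt{14 \cdot 36 \cdot 8 + i \sqrt{30}} = \sqrt{4032 + i \sqrt{30}}$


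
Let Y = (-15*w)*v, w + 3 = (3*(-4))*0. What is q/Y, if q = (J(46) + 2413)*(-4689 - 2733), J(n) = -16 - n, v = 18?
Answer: -2908187/135 ≈ -21542.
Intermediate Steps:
w = -3 (w = -3 + (3*(-4))*0 = -3 - 12*0 = -3 + 0 = -3)
Y = 810 (Y = -15*(-3)*18 = 45*18 = 810)
q = -17449122 (q = ((-16 - 1*46) + 2413)*(-4689 - 2733) = ((-16 - 46) + 2413)*(-7422) = (-62 + 2413)*(-7422) = 2351*(-7422) = -17449122)
q/Y = -17449122/810 = -17449122*1/810 = -2908187/135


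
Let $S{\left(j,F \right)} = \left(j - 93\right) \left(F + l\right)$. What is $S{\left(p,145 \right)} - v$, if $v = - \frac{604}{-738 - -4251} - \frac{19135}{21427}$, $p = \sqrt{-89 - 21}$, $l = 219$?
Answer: $- \frac{2548063159289}{75273051} + 364 i \sqrt{110} \approx -33851.0 + 3817.7 i$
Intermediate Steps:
$p = i \sqrt{110}$ ($p = \sqrt{-110} = i \sqrt{110} \approx 10.488 i$)
$S{\left(j,F \right)} = \left(-93 + j\right) \left(219 + F\right)$ ($S{\left(j,F \right)} = \left(j - 93\right) \left(F + 219\right) = \left(-93 + j\right) \left(219 + F\right)$)
$v = - \frac{80163163}{75273051}$ ($v = - \frac{604}{-738 + 4251} - \frac{19135}{21427} = - \frac{604}{3513} - \frac{19135}{21427} = - \frac{80163163}{75273051} \approx -1.065$)
$S{\left(p,145 \right)} - v = \left(-20367 - 13485 + 219 i \sqrt{110} + 145 i \sqrt{110}\right) - - \frac{80163163}{75273051} = \left(-20367 - 13485 + 219 i \sqrt{110} + 145 i \sqrt{110}\right) + \frac{80163163}{75273051} = \left(-33852 + 364 i \sqrt{110}\right) + \frac{80163163}{75273051} = - \frac{2548063159289}{75273051} + 364 i \sqrt{110}$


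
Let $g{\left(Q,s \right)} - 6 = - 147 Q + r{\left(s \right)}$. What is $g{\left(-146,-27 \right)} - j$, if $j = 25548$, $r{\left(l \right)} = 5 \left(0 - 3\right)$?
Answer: $-4095$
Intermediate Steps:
$r{\left(l \right)} = -15$ ($r{\left(l \right)} = 5 \left(-3\right) = -15$)
$g{\left(Q,s \right)} = -9 - 147 Q$ ($g{\left(Q,s \right)} = 6 - \left(15 + 147 Q\right) = -9 - 147 Q$)
$g{\left(-146,-27 \right)} - j = \left(-9 - -21462\right) - 25548 = \left(-9 + 21462\right) - 25548 = 21453 - 25548 = -4095$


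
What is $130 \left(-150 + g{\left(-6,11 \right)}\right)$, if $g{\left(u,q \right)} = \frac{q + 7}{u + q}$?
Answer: $-19032$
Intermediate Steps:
$g{\left(u,q \right)} = \frac{7 + q}{q + u}$
$130 \left(-150 + g{\left(-6,11 \right)}\right) = 130 \left(-150 + \frac{7 + 11}{11 - 6}\right) = 130 \left(-150 + \frac{1}{5} \cdot 18\right) = 130 \left(-150 + \frac{18}{5}\right) = 130 \left(- \frac{732}{5}\right) = -19032$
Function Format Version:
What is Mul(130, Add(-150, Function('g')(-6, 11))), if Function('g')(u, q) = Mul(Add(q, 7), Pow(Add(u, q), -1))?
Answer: -19032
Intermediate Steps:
Function('g')(u, q) = Mul(Pow(Add(q, u), -1), Add(7, q)) (Function('g')(u, q) = Mul(Add(7, q), Pow(Add(q, u), -1)) = Mul(Pow(Add(q, u), -1), Add(7, q)))
Mul(130, Add(-150, Function('g')(-6, 11))) = Mul(130, Add(-150, Mul(Pow(Add(11, -6), -1), Add(7, 11)))) = Mul(130, Add(-150, Mul(Pow(5, -1), 18))) = Mul(130, Add(-150, Mul(Rational(1, 5), 18))) = Mul(130, Add(-150, Rational(18, 5))) = Mul(130, Rational(-732, 5)) = -19032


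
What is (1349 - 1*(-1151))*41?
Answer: 102500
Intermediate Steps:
(1349 - 1*(-1151))*41 = (1349 + 1151)*41 = 2500*41 = 102500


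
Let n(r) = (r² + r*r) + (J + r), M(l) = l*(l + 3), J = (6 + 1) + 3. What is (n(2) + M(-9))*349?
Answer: 25826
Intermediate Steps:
J = 10 (J = 7 + 3 = 10)
M(l) = l*(3 + l)
n(r) = 10 + r + 2*r² (n(r) = (r² + r*r) + (10 + r) = (r² + r²) + (10 + r) = 2*r² + (10 + r) = 10 + r + 2*r²)
(n(2) + M(-9))*349 = ((10 + 2 + 2*2²) - 9*(3 - 9))*349 = ((10 + 2 + 2*4) - 9*(-6))*349 = ((10 + 2 + 8) + 54)*349 = (20 + 54)*349 = 74*349 = 25826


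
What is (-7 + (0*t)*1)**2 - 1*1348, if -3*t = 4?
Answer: -1299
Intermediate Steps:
t = -4/3 (t = -1/3*4 = -4/3 ≈ -1.3333)
(-7 + (0*t)*1)**2 - 1*1348 = (-7 + (0*(-4/3))*1)**2 - 1*1348 = (-7 + 0*1)**2 - 1348 = (-7 + 0)**2 - 1348 = (-7)**2 - 1348 = 49 - 1348 = -1299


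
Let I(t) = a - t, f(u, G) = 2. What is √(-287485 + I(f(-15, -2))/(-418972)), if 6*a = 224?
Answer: I*√113544919748591814/628458 ≈ 536.18*I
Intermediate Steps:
a = 112/3 (a = (⅙)*224 = 112/3 ≈ 37.333)
I(t) = 112/3 - t
√(-287485 + I(f(-15, -2))/(-418972)) = √(-287485 + (112/3 - 1*2)/(-418972)) = √(-287485 + (112/3 - 2)*(-1/418972)) = √(-287485 + (106/3)*(-1/418972)) = √(-287485 - 53/628458) = √(-180672248183/628458) = I*√113544919748591814/628458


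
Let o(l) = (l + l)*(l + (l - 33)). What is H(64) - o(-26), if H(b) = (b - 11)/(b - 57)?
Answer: -30887/7 ≈ -4412.4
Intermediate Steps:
o(l) = 2*l*(-33 + 2*l) (o(l) = (2*l)*(l + (-33 + l)) = (2*l)*(-33 + 2*l) = 2*l*(-33 + 2*l))
H(b) = (-11 + b)/(-57 + b)
H(64) - o(-26) = (-11 + 64)/(-57 + 64) - 2*(-26)*(-33 + 2*(-26)) = 53/7 - 2*(-26)*(-33 - 52) = (⅐)*53 - 2*(-26)*(-85) = 53/7 - 1*4420 = 53/7 - 4420 = -30887/7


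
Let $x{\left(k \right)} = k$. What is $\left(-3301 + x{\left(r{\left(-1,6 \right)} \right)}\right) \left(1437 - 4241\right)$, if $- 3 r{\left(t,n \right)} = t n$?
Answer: $9250396$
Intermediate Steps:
$r{\left(t,n \right)} = - \frac{n t}{3}$ ($r{\left(t,n \right)} = - \frac{t n}{3} = - \frac{n t}{3}$)
$\left(-3301 + x{\left(r{\left(-1,6 \right)} \right)}\right) \left(1437 - 4241\right) = \left(-3301 - 2 \left(-1\right)\right) \left(1437 - 4241\right) = \left(-3301 + 2\right) \left(-2804\right) = \left(-3299\right) \left(-2804\right) = 9250396$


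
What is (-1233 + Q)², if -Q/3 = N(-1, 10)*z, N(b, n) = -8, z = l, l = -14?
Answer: 2461761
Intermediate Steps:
z = -14
Q = -336 (Q = -(-24)*(-14) = -3*112 = -336)
(-1233 + Q)² = (-1233 - 336)² = (-1569)² = 2461761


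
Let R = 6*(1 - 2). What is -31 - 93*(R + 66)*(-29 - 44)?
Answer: 407309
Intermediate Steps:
R = -6 (R = 6*(-1) = -6)
-31 - 93*(R + 66)*(-29 - 44) = -31 - 93*(-6 + 66)*(-29 - 44) = -31 - 5580*(-73) = -31 - 93*(-4380) = -31 + 407340 = 407309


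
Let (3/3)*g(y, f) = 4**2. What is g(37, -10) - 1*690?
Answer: -674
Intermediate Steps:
g(y, f) = 16 (g(y, f) = 4**2 = 16)
g(37, -10) - 1*690 = 16 - 1*690 = 16 - 690 = -674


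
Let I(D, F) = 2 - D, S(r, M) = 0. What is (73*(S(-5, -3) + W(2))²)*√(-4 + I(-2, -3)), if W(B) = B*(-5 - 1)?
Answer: 0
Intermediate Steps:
W(B) = -6*B (W(B) = B*(-6) = -6*B)
(73*(S(-5, -3) + W(2))²)*√(-4 + I(-2, -3)) = (73*(0 - 6*2)²)*√(-4 + (2 - 1*(-2))) = (73*(0 - 12)²)*√(-4 + (2 + 2)) = (73*(-12)²)*√(-4 + 4) = (73*144)*√0 = 10512*0 = 0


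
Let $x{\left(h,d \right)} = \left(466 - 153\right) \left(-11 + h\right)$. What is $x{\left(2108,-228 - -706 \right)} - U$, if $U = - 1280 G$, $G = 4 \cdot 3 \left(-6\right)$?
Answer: $564201$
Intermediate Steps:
$x{\left(h,d \right)} = -3443 + 313 h$ ($x{\left(h,d \right)} = 313 \left(-11 + h\right) = -3443 + 313 h$)
$G = -72$ ($G = 12 \left(-6\right) = -72$)
$U = 92160$ ($U = \left(-1280\right) \left(-72\right) = 92160$)
$x{\left(2108,-228 - -706 \right)} - U = \left(-3443 + 313 \cdot 2108\right) - 92160 = \left(-3443 + 659804\right) - 92160 = 656361 - 92160 = 564201$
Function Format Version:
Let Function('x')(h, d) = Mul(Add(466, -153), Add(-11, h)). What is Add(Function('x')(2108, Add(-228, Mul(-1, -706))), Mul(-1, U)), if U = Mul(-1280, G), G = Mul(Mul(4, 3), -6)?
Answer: 564201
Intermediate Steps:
Function('x')(h, d) = Add(-3443, Mul(313, h)) (Function('x')(h, d) = Mul(313, Add(-11, h)) = Add(-3443, Mul(313, h)))
G = -72 (G = Mul(12, -6) = -72)
U = 92160 (U = Mul(-1280, -72) = 92160)
Add(Function('x')(2108, Add(-228, Mul(-1, -706))), Mul(-1, U)) = Add(Add(-3443, Mul(313, 2108)), Mul(-1, 92160)) = Add(Add(-3443, 659804), -92160) = Add(656361, -92160) = 564201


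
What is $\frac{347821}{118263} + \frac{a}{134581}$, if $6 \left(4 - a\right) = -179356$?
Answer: $\frac{16781922497}{5305317601} \approx 3.1632$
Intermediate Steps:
$a = \frac{89690}{3}$ ($a = 4 - - \frac{89678}{3} = 4 + \frac{89678}{3} = \frac{89690}{3} \approx 29897.0$)
$\frac{347821}{118263} + \frac{a}{134581} = \frac{347821}{118263} + \frac{89690}{3 \cdot 134581} = 347821 \cdot \frac{1}{118263} + \frac{89690}{3} \cdot \frac{1}{134581} = \frac{347821}{118263} + \frac{89690}{403743} = \frac{16781922497}{5305317601}$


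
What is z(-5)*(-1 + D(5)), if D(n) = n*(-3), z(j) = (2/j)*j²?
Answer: 160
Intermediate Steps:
z(j) = 2*j
D(n) = -3*n
z(-5)*(-1 + D(5)) = (2*(-5))*(-1 - 3*5) = -10*(-1 - 15) = -10*(-16) = 160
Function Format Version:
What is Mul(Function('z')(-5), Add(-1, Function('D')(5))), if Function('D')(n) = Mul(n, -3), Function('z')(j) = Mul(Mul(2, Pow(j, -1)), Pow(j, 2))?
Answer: 160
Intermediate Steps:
Function('z')(j) = Mul(2, j)
Function('D')(n) = Mul(-3, n)
Mul(Function('z')(-5), Add(-1, Function('D')(5))) = Mul(Mul(2, -5), Add(-1, Mul(-3, 5))) = Mul(-10, Add(-1, -15)) = Mul(-10, -16) = 160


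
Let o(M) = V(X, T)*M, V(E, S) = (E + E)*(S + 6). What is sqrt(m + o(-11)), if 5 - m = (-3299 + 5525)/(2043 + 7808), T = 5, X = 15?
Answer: I*sqrt(351799906951)/9851 ≈ 60.21*I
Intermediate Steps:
V(E, S) = 2*E*(6 + S) (V(E, S) = (2*E)*(6 + S) = 2*E*(6 + S))
o(M) = 330*M (o(M) = (2*15*(6 + 5))*M = (2*15*11)*M = 330*M)
m = 47029/9851 (m = 5 - (-3299 + 5525)/(2043 + 7808) = 5 - 2226/9851 = 47029/9851 ≈ 4.7740)
sqrt(m + o(-11)) = sqrt(47029/9851 + 330*(-11)) = sqrt(47029/9851 - 3630) = sqrt(-35712101/9851) = I*sqrt(351799906951)/9851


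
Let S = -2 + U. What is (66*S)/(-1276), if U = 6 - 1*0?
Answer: -6/29 ≈ -0.20690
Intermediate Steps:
U = 6 (U = 6 + 0 = 6)
S = 4 (S = -2 + 6 = 4)
(66*S)/(-1276) = (66*4)/(-1276) = 264*(-1/1276) = -6/29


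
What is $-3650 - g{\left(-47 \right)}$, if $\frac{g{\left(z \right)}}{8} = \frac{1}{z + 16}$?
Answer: $- \frac{113142}{31} \approx -3649.7$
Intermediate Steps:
$g{\left(z \right)} = \frac{8}{16 + z}$ ($g{\left(z \right)} = \frac{8}{z + 16} = \frac{8}{16 + z}$)
$-3650 - g{\left(-47 \right)} = -3650 - \frac{8}{16 - 47} = -3650 - \frac{8}{-31} = -3650 - 8 \left(- \frac{1}{31}\right) = -3650 - - \frac{8}{31} = -3650 + \frac{8}{31} = - \frac{113142}{31}$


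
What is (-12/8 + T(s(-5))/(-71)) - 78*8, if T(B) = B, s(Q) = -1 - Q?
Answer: -88829/142 ≈ -625.56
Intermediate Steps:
(-12/8 + T(s(-5))/(-71)) - 78*8 = (-12/8 + (-1 - 1*(-5))/(-71)) - 78*8 = (-12*⅛ + (-1 + 5)*(-1/71)) - 624 = (-3/2 + 4*(-1/71)) - 624 = (-3/2 - 4/71) - 624 = -221/142 - 624 = -88829/142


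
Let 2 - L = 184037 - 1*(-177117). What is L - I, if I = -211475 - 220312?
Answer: 70635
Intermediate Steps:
I = -431787
L = -361152 (L = 2 - (184037 - 1*(-177117)) = 2 - (184037 + 177117) = 2 - 1*361154 = 2 - 361154 = -361152)
L - I = -361152 - 1*(-431787) = -361152 + 431787 = 70635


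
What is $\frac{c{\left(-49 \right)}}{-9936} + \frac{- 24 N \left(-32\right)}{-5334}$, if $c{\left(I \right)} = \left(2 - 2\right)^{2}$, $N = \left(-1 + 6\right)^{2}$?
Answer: $- \frac{3200}{889} \approx -3.5995$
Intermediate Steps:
$N = 25$ ($N = 5^{2} = 25$)
$c{\left(I \right)} = 0$ ($c{\left(I \right)} = 0^{2} = 0$)
$\frac{c{\left(-49 \right)}}{-9936} + \frac{- 24 N \left(-32\right)}{-5334} = \frac{0}{-9936} + \frac{\left(-24\right) 25 \left(-32\right)}{-5334} = 0 \left(- \frac{1}{9936}\right) + \left(-600\right) \left(-32\right) \left(- \frac{1}{5334}\right) = 0 + 19200 \left(- \frac{1}{5334}\right) = 0 - \frac{3200}{889} = - \frac{3200}{889}$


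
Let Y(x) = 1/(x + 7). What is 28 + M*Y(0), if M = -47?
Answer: 149/7 ≈ 21.286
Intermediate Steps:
Y(x) = 1/(7 + x)
28 + M*Y(0) = 28 - 47/(7 + 0) = 28 - 47/7 = 149/7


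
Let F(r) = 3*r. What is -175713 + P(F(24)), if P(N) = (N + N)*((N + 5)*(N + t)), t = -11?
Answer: 500655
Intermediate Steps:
P(N) = 2*N*(-11 + N)*(5 + N) (P(N) = (N + N)*((N + 5)*(N - 11)) = (2*N)*((5 + N)*(-11 + N)) = (2*N)*((-11 + N)*(5 + N)) = 2*N*(-11 + N)*(5 + N))
-175713 + P(F(24)) = -175713 + 2*(3*24)*(-55 + (3*24)² - 18*24) = -175713 + 2*72*(-55 + 72² - 6*72) = -175713 + 2*72*(-55 + 5184 - 432) = -175713 + 2*72*4697 = -175713 + 676368 = 500655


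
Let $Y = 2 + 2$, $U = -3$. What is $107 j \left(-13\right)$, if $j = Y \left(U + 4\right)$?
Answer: $-5564$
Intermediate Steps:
$Y = 4$
$j = 4$ ($j = 4 \left(-3 + 4\right) = 4 \cdot 1 = 4$)
$107 j \left(-13\right) = 107 \cdot 4 \left(-13\right) = 428 \left(-13\right) = -5564$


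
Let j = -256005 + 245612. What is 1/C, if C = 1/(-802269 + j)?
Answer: -812662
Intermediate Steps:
j = -10393
C = -1/812662 (C = 1/(-802269 - 10393) = 1/(-812662) = -1/812662 ≈ -1.2305e-6)
1/C = 1/(-1/812662) = -812662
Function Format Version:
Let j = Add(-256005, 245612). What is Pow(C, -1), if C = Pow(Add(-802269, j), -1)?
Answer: -812662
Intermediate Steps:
j = -10393
C = Rational(-1, 812662) (C = Pow(Add(-802269, -10393), -1) = Pow(-812662, -1) = Rational(-1, 812662) ≈ -1.2305e-6)
Pow(C, -1) = Pow(Rational(-1, 812662), -1) = -812662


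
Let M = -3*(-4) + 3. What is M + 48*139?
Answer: 6687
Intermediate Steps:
M = 15 (M = 12 + 3 = 15)
M + 48*139 = 15 + 48*139 = 15 + 6672 = 6687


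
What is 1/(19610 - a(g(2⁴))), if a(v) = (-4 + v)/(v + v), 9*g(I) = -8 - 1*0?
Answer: 4/78429 ≈ 5.1002e-5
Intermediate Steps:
g(I) = -8/9 (g(I) = (-8 - 1*0)/9 = (-8 + 0)/9 = (⅑)*(-8) = -8/9)
a(v) = (-4 + v)/(2*v) (a(v) = (-4 + v)/((2*v)) = (-4 + v)*(1/(2*v)) = (-4 + v)/(2*v))
1/(19610 - a(g(2⁴))) = 1/(19610 - (-4 - 8/9)/(2*(-8/9))) = 1/(19610 - (-9)*(-44)/(2*8*9)) = 1/(19610 - 1*11/4) = 1/(19610 - 11/4) = 1/(78429/4) = 4/78429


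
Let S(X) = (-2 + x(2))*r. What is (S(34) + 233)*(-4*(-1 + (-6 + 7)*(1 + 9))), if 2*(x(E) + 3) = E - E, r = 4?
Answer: -7668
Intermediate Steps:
x(E) = -3 (x(E) = -3 + (E - E)/2 = -3 + (½)*0 = -3 + 0 = -3)
S(X) = -20 (S(X) = (-2 - 3)*4 = -5*4 = -20)
(S(34) + 233)*(-4*(-1 + (-6 + 7)*(1 + 9))) = (-20 + 233)*(-4*(-1 + (-6 + 7)*(1 + 9))) = 213*(-4*(-1 + 1*10)) = 213*(-4*(-1 + 10)) = 213*(-4*9) = 213*(-36) = -7668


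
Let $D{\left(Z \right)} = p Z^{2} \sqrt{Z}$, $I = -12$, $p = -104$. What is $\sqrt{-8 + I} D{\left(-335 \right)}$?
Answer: $116714000 \sqrt{67} \approx 9.5534 \cdot 10^{8}$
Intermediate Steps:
$D{\left(Z \right)} = - 104 Z^{\frac{5}{2}}$ ($D{\left(Z \right)} = - 104 Z^{2} \sqrt{Z} = - 104 Z^{\frac{5}{2}}$)
$\sqrt{-8 + I} D{\left(-335 \right)} = \sqrt{-8 - 12} \left(- 104 \left(-335\right)^{\frac{5}{2}}\right) = \sqrt{-20} \left(- 104 \cdot 112225 i \sqrt{335}\right) = 2 i \sqrt{5} \left(- 11671400 i \sqrt{335}\right) = 116714000 \sqrt{67}$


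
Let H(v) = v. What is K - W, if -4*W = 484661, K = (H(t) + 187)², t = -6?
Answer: 615705/4 ≈ 1.5393e+5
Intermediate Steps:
K = 32761 (K = (-6 + 187)² = 181² = 32761)
W = -484661/4 (W = -¼*484661 = -484661/4 ≈ -1.2117e+5)
K - W = 32761 - 1*(-484661/4) = 32761 + 484661/4 = 615705/4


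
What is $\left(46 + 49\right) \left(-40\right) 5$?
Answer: $-19000$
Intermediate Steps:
$\left(46 + 49\right) \left(-40\right) 5 = 95 \left(-40\right) 5 = \left(-3800\right) 5 = -19000$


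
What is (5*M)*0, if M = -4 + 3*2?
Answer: 0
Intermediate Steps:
M = 2 (M = -4 + 6 = 2)
(5*M)*0 = (5*2)*0 = 10*0 = 0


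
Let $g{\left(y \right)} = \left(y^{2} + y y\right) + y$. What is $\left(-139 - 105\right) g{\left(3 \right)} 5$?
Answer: $-25620$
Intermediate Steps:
$g{\left(y \right)} = y + 2 y^{2}$ ($g{\left(y \right)} = \left(y^{2} + y^{2}\right) + y = 2 y^{2} + y = y + 2 y^{2}$)
$\left(-139 - 105\right) g{\left(3 \right)} 5 = \left(-139 - 105\right) 3 \left(1 + 2 \cdot 3\right) 5 = - 244 \cdot 3 \left(1 + 6\right) 5 = - 244 \cdot 3 \cdot 7 \cdot 5 = - 244 \cdot 21 \cdot 5 = \left(-244\right) 105 = -25620$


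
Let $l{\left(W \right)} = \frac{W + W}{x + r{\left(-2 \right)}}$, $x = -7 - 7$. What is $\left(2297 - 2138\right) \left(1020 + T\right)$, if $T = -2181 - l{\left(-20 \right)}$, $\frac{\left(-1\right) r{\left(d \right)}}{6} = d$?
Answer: $-187779$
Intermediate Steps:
$r{\left(d \right)} = - 6 d$
$x = -14$ ($x = -7 - 7 = -14$)
$l{\left(W \right)} = - W$ ($l{\left(W \right)} = \frac{W + W}{-14 - -12} = \frac{2 W}{-14 + 12} = \frac{2 W}{-2} = 2 W \left(- \frac{1}{2}\right) = - W$)
$T = -2201$ ($T = -2181 - \left(-1\right) \left(-20\right) = -2181 - 20 = -2201$)
$\left(2297 - 2138\right) \left(1020 + T\right) = \left(2297 - 2138\right) \left(1020 - 2201\right) = 159 \left(-1181\right) = -187779$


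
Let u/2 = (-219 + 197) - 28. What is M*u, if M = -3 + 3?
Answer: 0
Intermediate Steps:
u = -100 (u = 2*((-219 + 197) - 28) = 2*(-22 - 28) = 2*(-50) = -100)
M = 0
M*u = 0*(-100) = 0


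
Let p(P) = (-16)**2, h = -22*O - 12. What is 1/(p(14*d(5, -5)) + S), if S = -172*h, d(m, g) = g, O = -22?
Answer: -1/80928 ≈ -1.2357e-5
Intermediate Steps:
h = 472 (h = -22*(-22) - 12 = 484 - 12 = 472)
S = -81184 (S = -172*472 = -81184)
p(P) = 256
1/(p(14*d(5, -5)) + S) = 1/(256 - 81184) = 1/(-80928) = -1/80928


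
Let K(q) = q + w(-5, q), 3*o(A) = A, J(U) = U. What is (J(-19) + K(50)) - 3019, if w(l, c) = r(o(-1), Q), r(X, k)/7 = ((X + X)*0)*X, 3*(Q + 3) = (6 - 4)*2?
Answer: -2988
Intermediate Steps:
o(A) = A/3
Q = -5/3 (Q = -3 + ((6 - 4)*2)/3 = -3 + (2*2)/3 = -3 + (⅓)*4 = -3 + 4/3 = -5/3 ≈ -1.6667)
r(X, k) = 0 (r(X, k) = 7*(((X + X)*0)*X) = 7*(((2*X)*0)*X) = 7*(0*X) = 7*0 = 0)
w(l, c) = 0
K(q) = q (K(q) = q + 0 = q)
(J(-19) + K(50)) - 3019 = (-19 + 50) - 3019 = 31 - 3019 = -2988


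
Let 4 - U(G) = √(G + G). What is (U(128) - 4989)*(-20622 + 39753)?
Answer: -95674131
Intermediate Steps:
U(G) = 4 - √2*√G (U(G) = 4 - √(G + G) = 4 - √(2*G) = 4 - √2*√G)
(U(128) - 4989)*(-20622 + 39753) = ((4 - √2*√128) - 4989)*(-20622 + 39753) = ((4 - √2*8*√2) - 4989)*19131 = ((4 - 16) - 4989)*19131 = (-12 - 4989)*19131 = -5001*19131 = -95674131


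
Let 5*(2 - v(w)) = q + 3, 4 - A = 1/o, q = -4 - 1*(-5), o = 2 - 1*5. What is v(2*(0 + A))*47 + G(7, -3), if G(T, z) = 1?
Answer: 287/5 ≈ 57.400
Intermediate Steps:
o = -3 (o = 2 - 5 = -3)
q = 1 (q = -4 + 5 = 1)
A = 13/3 (A = 4 - 1/(-3) = 4 - 1*(-⅓) = 4 + ⅓ = 13/3 ≈ 4.3333)
v(w) = 6/5 (v(w) = 2 - (1 + 3)/5 = 2 - ⅕*4 = 2 - ⅘ = 6/5)
v(2*(0 + A))*47 + G(7, -3) = (6/5)*47 + 1 = 282/5 + 1 = 287/5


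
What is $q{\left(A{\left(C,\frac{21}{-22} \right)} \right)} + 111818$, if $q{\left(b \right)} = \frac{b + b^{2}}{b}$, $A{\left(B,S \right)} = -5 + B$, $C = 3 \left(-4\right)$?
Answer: $111802$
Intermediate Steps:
$C = -12$
$q{\left(b \right)} = \frac{b + b^{2}}{b}$
$q{\left(A{\left(C,\frac{21}{-22} \right)} \right)} + 111818 = \left(1 - 17\right) + 111818 = -16 + 111818 = 111802$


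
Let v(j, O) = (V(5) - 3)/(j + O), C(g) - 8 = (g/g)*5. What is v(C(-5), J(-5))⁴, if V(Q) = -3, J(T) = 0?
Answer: 1296/28561 ≈ 0.045377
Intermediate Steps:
C(g) = 13 (C(g) = 8 + (g/g)*5 = 8 + 1*5 = 8 + 5 = 13)
v(j, O) = -6/(O + j) (v(j, O) = (-3 - 3)/(j + O) = -6/(O + j))
v(C(-5), J(-5))⁴ = (-6/(0 + 13))⁴ = (-6/13)⁴ = 1296/28561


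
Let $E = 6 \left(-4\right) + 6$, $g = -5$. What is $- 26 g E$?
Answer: $-2340$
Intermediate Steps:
$E = -18$ ($E = -24 + 6 = -18$)
$- 26 g E = \left(-26\right) \left(-5\right) \left(-18\right) = 130 \left(-18\right) = -2340$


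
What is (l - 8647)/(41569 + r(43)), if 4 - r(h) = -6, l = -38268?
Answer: -46915/41579 ≈ -1.1283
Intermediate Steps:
r(h) = 10 (r(h) = 4 - 1*(-6) = 4 + 6 = 10)
(l - 8647)/(41569 + r(43)) = (-38268 - 8647)/(41569 + 10) = -46915/41579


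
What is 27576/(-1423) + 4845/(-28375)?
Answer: -157872687/8075525 ≈ -19.550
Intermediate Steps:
27576/(-1423) + 4845/(-28375) = 27576*(-1/1423) + 4845*(-1/28375) = -27576/1423 - 969/5675 = -157872687/8075525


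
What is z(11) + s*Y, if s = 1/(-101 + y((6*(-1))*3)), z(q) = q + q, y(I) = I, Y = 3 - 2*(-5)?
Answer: 2605/119 ≈ 21.891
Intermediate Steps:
Y = 13 (Y = 3 + 10 = 13)
z(q) = 2*q
s = -1/119 (s = 1/(-101 + (6*(-1))*3) = 1/(-101 - 6*3) = 1/(-101 - 18) = 1/(-119) = -1/119 ≈ -0.0084034)
z(11) + s*Y = 2*11 - 1/119*13 = 22 - 13/119 = 2605/119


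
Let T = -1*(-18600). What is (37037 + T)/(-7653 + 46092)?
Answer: 55637/38439 ≈ 1.4474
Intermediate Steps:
T = 18600
(37037 + T)/(-7653 + 46092) = (37037 + 18600)/(-7653 + 46092) = 55637/38439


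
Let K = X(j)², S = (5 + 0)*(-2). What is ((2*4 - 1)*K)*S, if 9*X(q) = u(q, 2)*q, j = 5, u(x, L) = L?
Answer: -7000/81 ≈ -86.420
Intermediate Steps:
X(q) = 2*q/9 (X(q) = (2*q)/9 = 2*q/9)
S = -10 (S = 5*(-2) = -10)
K = 100/81 (K = ((2/9)*5)² = (10/9)² = 100/81 ≈ 1.2346)
((2*4 - 1)*K)*S = ((2*4 - 1)*(100/81))*(-10) = ((8 - 1)*(100/81))*(-10) = (7*(100/81))*(-10) = (700/81)*(-10) = -7000/81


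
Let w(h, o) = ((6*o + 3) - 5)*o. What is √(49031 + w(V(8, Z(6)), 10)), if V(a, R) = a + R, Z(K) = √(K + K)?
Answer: √49611 ≈ 222.74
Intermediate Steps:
Z(K) = √2*√K (Z(K) = √(2*K) = √2*√K)
V(a, R) = R + a
w(h, o) = o*(-2 + 6*o) (w(h, o) = ((3 + 6*o) - 5)*o = (-2 + 6*o)*o = o*(-2 + 6*o))
√(49031 + w(V(8, Z(6)), 10)) = √(49031 + 2*10*(-1 + 3*10)) = √(49031 + 2*10*(-1 + 30)) = √(49031 + 2*10*29) = √(49031 + 580) = √49611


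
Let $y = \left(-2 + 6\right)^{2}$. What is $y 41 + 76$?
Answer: $732$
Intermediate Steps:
$y = 16$ ($y = 4^{2} = 16$)
$y 41 + 76 = 16 \cdot 41 + 76 = 656 + 76 = 732$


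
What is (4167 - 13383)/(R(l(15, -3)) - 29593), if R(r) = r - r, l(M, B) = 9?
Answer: 9216/29593 ≈ 0.31143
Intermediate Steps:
R(r) = 0
(4167 - 13383)/(R(l(15, -3)) - 29593) = (4167 - 13383)/(0 - 29593) = -9216/(-29593) = -9216*(-1/29593) = 9216/29593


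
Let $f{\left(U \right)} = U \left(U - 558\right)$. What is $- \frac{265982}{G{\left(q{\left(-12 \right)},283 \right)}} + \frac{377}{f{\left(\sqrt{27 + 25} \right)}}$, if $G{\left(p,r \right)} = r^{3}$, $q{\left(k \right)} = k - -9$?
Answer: $- \frac{91348163883}{7055944695344} - \frac{8091 \sqrt{13}}{311312} \approx -0.10665$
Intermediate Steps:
$f{\left(U \right)} = U \left(-558 + U\right)$
$q{\left(k \right)} = 9 + k$ ($q{\left(k \right)} = k + 9 = 9 + k$)
$- \frac{265982}{G{\left(q{\left(-12 \right)},283 \right)}} + \frac{377}{f{\left(\sqrt{27 + 25} \right)}} = - \frac{265982}{283^{3}} + \frac{377}{\sqrt{27 + 25} \left(-558 + \sqrt{27 + 25}\right)} = - \frac{265982}{22665187} + \frac{377}{\sqrt{52} \left(-558 + \sqrt{52}\right)} = \left(-265982\right) \frac{1}{22665187} + \frac{377}{2 \sqrt{13} \left(-558 + 2 \sqrt{13}\right)} = - \frac{265982}{22665187} + \frac{377}{2 \sqrt{13} \left(-558 + 2 \sqrt{13}\right)} = - \frac{265982}{22665187} + 377 \frac{\sqrt{13}}{26 \left(-558 + 2 \sqrt{13}\right)} = - \frac{265982}{22665187} + \frac{29 \sqrt{13}}{2 \left(-558 + 2 \sqrt{13}\right)}$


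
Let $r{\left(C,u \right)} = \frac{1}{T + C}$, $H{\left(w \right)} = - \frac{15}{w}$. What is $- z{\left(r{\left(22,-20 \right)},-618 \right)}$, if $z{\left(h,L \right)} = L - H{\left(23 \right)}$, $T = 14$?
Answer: $\frac{14199}{23} \approx 617.35$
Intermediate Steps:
$r{\left(C,u \right)} = \frac{1}{14 + C}$
$z{\left(h,L \right)} = \frac{15}{23} + L$ ($z{\left(h,L \right)} = L - - \frac{15}{23} = L + \frac{15}{23} = \frac{15}{23} + L$)
$- z{\left(r{\left(22,-20 \right)},-618 \right)} = - (\frac{15}{23} - 618) = \left(-1\right) \left(- \frac{14199}{23}\right) = \frac{14199}{23}$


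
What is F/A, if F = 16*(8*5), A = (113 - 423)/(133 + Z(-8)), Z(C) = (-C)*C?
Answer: -4416/31 ≈ -142.45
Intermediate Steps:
Z(C) = -C**2
A = -310/69 (A = (113 - 423)/(133 - 1*(-8)**2) = -310/(133 - 1*64) = -310/(133 - 64) = -310/69 ≈ -4.4928)
F = 640 (F = 16*40 = 640)
F/A = 640/(-310/69) = 640*(-69/310) = -4416/31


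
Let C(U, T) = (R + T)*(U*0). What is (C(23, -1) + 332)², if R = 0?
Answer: 110224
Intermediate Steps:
C(U, T) = 0 (C(U, T) = (0 + T)*(U*0) = T*0 = 0)
(C(23, -1) + 332)² = (0 + 332)² = 332² = 110224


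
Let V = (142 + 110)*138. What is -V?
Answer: -34776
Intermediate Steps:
V = 34776 (V = 252*138 = 34776)
-V = -1*34776 = -34776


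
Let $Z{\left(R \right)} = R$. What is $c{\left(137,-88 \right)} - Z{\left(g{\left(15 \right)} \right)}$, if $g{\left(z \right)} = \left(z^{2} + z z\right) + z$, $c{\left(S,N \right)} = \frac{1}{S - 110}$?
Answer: $- \frac{12554}{27} \approx -464.96$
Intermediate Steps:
$c{\left(S,N \right)} = \frac{1}{-110 + S}$
$g{\left(z \right)} = z + 2 z^{2}$ ($g{\left(z \right)} = \left(z^{2} + z^{2}\right) + z = 2 z^{2} + z = z + 2 z^{2}$)
$c{\left(137,-88 \right)} - Z{\left(g{\left(15 \right)} \right)} = \frac{1}{-110 + 137} - 15 \left(1 + 2 \cdot 15\right) = \frac{1}{27} - 15 \left(1 + 30\right) = \frac{1}{27} - 15 \cdot 31 = \frac{1}{27} - 465 = - \frac{12554}{27}$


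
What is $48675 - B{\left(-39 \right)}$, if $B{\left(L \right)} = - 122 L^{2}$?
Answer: $234237$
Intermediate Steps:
$48675 - B{\left(-39 \right)} = 48675 - - 122 \left(-39\right)^{2} = 48675 - \left(-122\right) 1521 = 48675 - -185562 = 48675 + 185562 = 234237$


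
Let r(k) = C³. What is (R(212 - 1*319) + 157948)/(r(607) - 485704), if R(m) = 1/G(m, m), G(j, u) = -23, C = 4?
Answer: -3632803/11169720 ≈ -0.32524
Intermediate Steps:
r(k) = 64 (r(k) = 4³ = 64)
R(m) = -1/23 (R(m) = 1/(-23) = -1/23)
(R(212 - 1*319) + 157948)/(r(607) - 485704) = (-1/23 + 157948)/(64 - 485704) = (3632803/23)/(-485640) = (3632803/23)*(-1/485640) = -3632803/11169720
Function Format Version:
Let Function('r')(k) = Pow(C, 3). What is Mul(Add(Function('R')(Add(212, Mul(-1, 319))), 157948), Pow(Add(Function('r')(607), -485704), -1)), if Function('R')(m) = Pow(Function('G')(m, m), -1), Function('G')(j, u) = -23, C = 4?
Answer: Rational(-3632803, 11169720) ≈ -0.32524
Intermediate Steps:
Function('r')(k) = 64 (Function('r')(k) = Pow(4, 3) = 64)
Function('R')(m) = Rational(-1, 23) (Function('R')(m) = Pow(-23, -1) = Rational(-1, 23))
Mul(Add(Function('R')(Add(212, Mul(-1, 319))), 157948), Pow(Add(Function('r')(607), -485704), -1)) = Mul(Add(Rational(-1, 23), 157948), Pow(Add(64, -485704), -1)) = Mul(Rational(3632803, 23), Pow(-485640, -1)) = Mul(Rational(3632803, 23), Rational(-1, 485640)) = Rational(-3632803, 11169720)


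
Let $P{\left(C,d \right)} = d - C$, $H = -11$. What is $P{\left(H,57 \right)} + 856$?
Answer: $924$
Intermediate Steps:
$P{\left(H,57 \right)} + 856 = \left(57 - -11\right) + 856 = \left(57 + 11\right) + 856 = 68 + 856 = 924$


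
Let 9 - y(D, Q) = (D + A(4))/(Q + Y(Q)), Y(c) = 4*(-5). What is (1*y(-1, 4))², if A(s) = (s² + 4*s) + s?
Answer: 32041/256 ≈ 125.16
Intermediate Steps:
Y(c) = -20
A(s) = s² + 5*s
y(D, Q) = 9 - (36 + D)/(-20 + Q) (y(D, Q) = 9 - (D + 4*(5 + 4))/(Q - 20) = 9 - (D + 4*9)/(-20 + Q) = 9 - (D + 36)/(-20 + Q) = 9 - (36 + D)/(-20 + Q))
(1*y(-1, 4))² = (1*((-216 - 1*(-1) + 9*4)/(-20 + 4)))² = (1*((-216 + 1 + 36)/(-16)))² = (1*(-1/16*(-179)))² = (1*(179/16))² = (179/16)² = 32041/256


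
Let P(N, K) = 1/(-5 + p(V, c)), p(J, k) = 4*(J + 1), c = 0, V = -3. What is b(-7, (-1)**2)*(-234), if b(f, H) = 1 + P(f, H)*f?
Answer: -360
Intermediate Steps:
p(J, k) = 4 + 4*J (p(J, k) = 4*(1 + J) = 4 + 4*J)
P(N, K) = -1/13 (P(N, K) = 1/(-5 + (4 + 4*(-3))) = 1/(-5 + (4 - 12)) = 1/(-5 - 8) = 1/(-13) = -1/13)
b(f, H) = 1 - f/13
b(-7, (-1)**2)*(-234) = (1 - 1/13*(-7))*(-234) = (1 + 7/13)*(-234) = (20/13)*(-234) = -360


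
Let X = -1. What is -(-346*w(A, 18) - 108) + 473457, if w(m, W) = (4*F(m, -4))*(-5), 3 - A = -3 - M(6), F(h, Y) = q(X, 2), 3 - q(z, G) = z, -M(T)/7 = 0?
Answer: 445885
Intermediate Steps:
M(T) = 0 (M(T) = -7*0 = 0)
q(z, G) = 3 - z
F(h, Y) = 4 (F(h, Y) = 3 - 1*(-1) = 3 + 1 = 4)
A = 6 (A = 3 - (-3 - 1*0) = 3 - (-3 + 0) = 3 - 1*(-3) = 3 + 3 = 6)
w(m, W) = -80 (w(m, W) = (4*4)*(-5) = 16*(-5) = -80)
-(-346*w(A, 18) - 108) + 473457 = -(-346*(-80) - 108) + 473457 = -(27680 - 108) + 473457 = -1*27572 + 473457 = -27572 + 473457 = 445885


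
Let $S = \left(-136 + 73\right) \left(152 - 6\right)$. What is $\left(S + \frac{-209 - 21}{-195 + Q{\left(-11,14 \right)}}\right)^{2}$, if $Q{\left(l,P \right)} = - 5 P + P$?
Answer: $\frac{5329024507024}{63001} \approx 8.4586 \cdot 10^{7}$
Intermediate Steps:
$Q{\left(l,P \right)} = - 4 P$
$S = -9198$ ($S = \left(-63\right) 146 = -9198$)
$\left(S + \frac{-209 - 21}{-195 + Q{\left(-11,14 \right)}}\right)^{2} = \left(-9198 + \frac{-209 - 21}{-195 - 56}\right)^{2} = \left(-9198 - \frac{230}{-195 - 56}\right)^{2} = \left(-9198 - \frac{230}{-251}\right)^{2} = \left(-9198 - - \frac{230}{251}\right)^{2} = \left(-9198 + \frac{230}{251}\right)^{2} = \left(- \frac{2308468}{251}\right)^{2} = \frac{5329024507024}{63001}$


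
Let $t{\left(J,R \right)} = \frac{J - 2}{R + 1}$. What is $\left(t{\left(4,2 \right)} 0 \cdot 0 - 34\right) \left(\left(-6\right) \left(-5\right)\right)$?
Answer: $-1020$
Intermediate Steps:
$t{\left(J,R \right)} = \frac{-2 + J}{1 + R}$
$\left(t{\left(4,2 \right)} 0 \cdot 0 - 34\right) \left(\left(-6\right) \left(-5\right)\right) = \left(\frac{-2 + 4}{1 + 2} \cdot 0 \cdot 0 - 34\right) \left(\left(-6\right) \left(-5\right)\right) = \left(\frac{1}{3} \cdot 2 \cdot 0 \cdot 0 - 34\right) 30 = \left(\frac{2}{3} \cdot 0 \cdot 0 - 34\right) 30 = \left(0 \cdot 0 - 34\right) 30 = \left(0 - 34\right) 30 = \left(-34\right) 30 = -1020$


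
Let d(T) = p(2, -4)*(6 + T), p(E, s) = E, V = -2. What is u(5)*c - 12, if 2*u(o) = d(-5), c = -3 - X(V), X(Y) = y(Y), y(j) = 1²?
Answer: -16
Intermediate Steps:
y(j) = 1
X(Y) = 1
c = -4 (c = -3 - 1*1 = -3 - 1 = -4)
d(T) = 12 + 2*T (d(T) = 2*(6 + T) = 12 + 2*T)
u(o) = 1 (u(o) = (12 + 2*(-5))/2 = (12 - 10)/2 = (½)*2 = 1)
u(5)*c - 12 = 1*(-4) - 12 = -4 - 12 = -16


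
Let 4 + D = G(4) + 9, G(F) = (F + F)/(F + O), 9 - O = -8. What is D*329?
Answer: 5311/3 ≈ 1770.3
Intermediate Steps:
O = 17 (O = 9 - 1*(-8) = 9 + 8 = 17)
G(F) = 2*F/(17 + F) (G(F) = (F + F)/(F + 17) = (2*F)/(17 + F) = 2*F/(17 + F))
D = 113/21 (D = -4 + (2*4/(17 + 4) + 9) = -4 + (2*4/21 + 9) = -4 + (2*4*(1/21) + 9) = -4 + (8/21 + 9) = -4 + 197/21 = 113/21 ≈ 5.3810)
D*329 = (113/21)*329 = 5311/3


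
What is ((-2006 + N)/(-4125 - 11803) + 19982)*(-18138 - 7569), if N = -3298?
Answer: -92977136025/181 ≈ -5.1369e+8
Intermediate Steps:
((-2006 + N)/(-4125 - 11803) + 19982)*(-18138 - 7569) = ((-2006 - 3298)/(-4125 - 11803) + 19982)*(-18138 - 7569) = (-5304/(-15928) + 19982)*(-25707) = (-5304*(-1/15928) + 19982)*(-25707) = (663/1991 + 19982)*(-25707) = (39784825/1991)*(-25707) = -92977136025/181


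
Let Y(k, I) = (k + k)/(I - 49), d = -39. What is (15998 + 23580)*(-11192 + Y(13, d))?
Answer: -885937339/2 ≈ -4.4297e+8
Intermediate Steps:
Y(k, I) = 2*k/(-49 + I) (Y(k, I) = (2*k)/(-49 + I) = 2*k/(-49 + I))
(15998 + 23580)*(-11192 + Y(13, d)) = (15998 + 23580)*(-11192 + 2*13/(-49 - 39)) = 39578*(-11192 + 2*13/(-88)) = 39578*(-11192 + 2*13*(-1/88)) = 39578*(-11192 - 13/44) = 39578*(-492461/44) = -885937339/2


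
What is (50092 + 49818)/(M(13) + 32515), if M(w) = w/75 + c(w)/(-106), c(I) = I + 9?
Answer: 397142250/129246989 ≈ 3.0727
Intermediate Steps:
c(I) = 9 + I
M(w) = -9/106 + 31*w/7950 (M(w) = w/75 + (9 + w)/(-106) = w*(1/75) + (9 + w)*(-1/106) = w/75 + (-9/106 - w/106) = -9/106 + 31*w/7950)
(50092 + 49818)/(M(13) + 32515) = (50092 + 49818)/((-9/106 + (31/7950)*13) + 32515) = 99910/((-9/106 + 403/7950) + 32515) = 99910/(-136/3975 + 32515) = 99910/(129246989/3975) = 99910*(3975/129246989) = 397142250/129246989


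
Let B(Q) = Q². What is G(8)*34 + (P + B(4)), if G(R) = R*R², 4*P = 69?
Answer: 69765/4 ≈ 17441.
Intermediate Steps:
P = 69/4 (P = (¼)*69 = 69/4 ≈ 17.250)
G(R) = R³
G(8)*34 + (P + B(4)) = 8³*34 + (69/4 + 4²) = 512*34 + (69/4 + 16) = 17408 + 133/4 = 69765/4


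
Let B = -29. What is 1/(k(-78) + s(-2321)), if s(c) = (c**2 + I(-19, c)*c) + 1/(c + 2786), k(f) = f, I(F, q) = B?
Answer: 465/2536236481 ≈ 1.8334e-7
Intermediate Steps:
I(F, q) = -29
s(c) = c**2 + 1/(2786 + c) - 29*c (s(c) = (c**2 - 29*c) + 1/(c + 2786) = (c**2 - 29*c) + 1/(2786 + c) = c**2 + 1/(2786 + c) - 29*c)
1/(k(-78) + s(-2321)) = 1/(-78 + (1 + (-2321)**3 - 80794*(-2321) + 2757*(-2321)**2)/(2786 - 2321)) = 1/(-78 + (1 - 12503322161 + 187522874 + 2757*5387041)/465) = 1/(-78 + (1 - 12503322161 + 187522874 + 14852072037)/465) = 1/(-78 + (1/465)*2536272751) = 1/(-78 + 2536272751/465) = 1/(2536236481/465) = 465/2536236481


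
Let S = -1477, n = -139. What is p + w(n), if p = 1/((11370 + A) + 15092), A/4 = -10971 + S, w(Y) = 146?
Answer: 3406179/23330 ≈ 146.00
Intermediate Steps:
A = -49792 (A = 4*(-10971 - 1477) = 4*(-12448) = -49792)
p = -1/23330 (p = 1/((11370 - 49792) + 15092) = 1/(-38422 + 15092) = 1/(-23330) = -1/23330 ≈ -4.2863e-5)
p + w(n) = -1/23330 + 146 = 3406179/23330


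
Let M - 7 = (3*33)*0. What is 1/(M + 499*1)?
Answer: 1/506 ≈ 0.0019763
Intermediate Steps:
M = 7 (M = 7 + (3*33)*0 = 7 + 99*0 = 7 + 0 = 7)
1/(M + 499*1) = 1/(7 + 499*1) = 1/(7 + 499) = 1/506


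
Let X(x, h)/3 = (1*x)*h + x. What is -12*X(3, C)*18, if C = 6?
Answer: -13608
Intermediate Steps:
X(x, h) = 3*x + 3*h*x (X(x, h) = 3*((1*x)*h + x) = 3*(x*h + x) = 3*(h*x + x) = 3*(x + h*x) = 3*x + 3*h*x)
-12*X(3, C)*18 = -36*3*(1 + 6)*18 = -36*3*7*18 = -12*63*18 = -756*18 = -13608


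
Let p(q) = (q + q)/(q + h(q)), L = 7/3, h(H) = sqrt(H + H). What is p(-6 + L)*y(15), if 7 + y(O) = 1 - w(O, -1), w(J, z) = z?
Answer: -110/17 - 10*I*sqrt(66)/17 ≈ -6.4706 - 4.7788*I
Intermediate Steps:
h(H) = sqrt(2)*sqrt(H) (h(H) = sqrt(2*H) = sqrt(2)*sqrt(H))
L = 7/3 (L = 7*(1/3) = 7/3 ≈ 2.3333)
y(O) = -5 (y(O) = -7 + (1 - 1*(-1)) = -7 + (1 + 1) = -7 + 2 = -5)
p(q) = 2*q/(q + sqrt(2)*sqrt(q)) (p(q) = (q + q)/(q + sqrt(2)*sqrt(q)) = (2*q)/(q + sqrt(2)*sqrt(q)) = 2*q/(q + sqrt(2)*sqrt(q)))
p(-6 + L)*y(15) = (2*(-6 + 7/3)/((-6 + 7/3) + sqrt(2)*sqrt(-6 + 7/3)))*(-5) = (2*(-11/3)/(-11/3 + sqrt(2)*sqrt(-11/3)))*(-5) = (2*(-11/3)/(-11/3 + sqrt(2)*(I*sqrt(33)/3)))*(-5) = (2*(-11/3)/(-11/3 + I*sqrt(66)/3))*(-5) = -22/(3*(-11/3 + I*sqrt(66)/3))*(-5) = 110/(3*(-11/3 + I*sqrt(66)/3))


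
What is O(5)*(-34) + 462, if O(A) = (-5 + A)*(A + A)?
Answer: 462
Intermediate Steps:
O(A) = 2*A*(-5 + A) (O(A) = (-5 + A)*(2*A) = 2*A*(-5 + A))
O(5)*(-34) + 462 = (2*5*(-5 + 5))*(-34) + 462 = (2*5*0)*(-34) + 462 = 0*(-34) + 462 = 0 + 462 = 462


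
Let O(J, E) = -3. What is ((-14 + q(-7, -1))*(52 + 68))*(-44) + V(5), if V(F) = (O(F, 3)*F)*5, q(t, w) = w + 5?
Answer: 52725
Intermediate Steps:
q(t, w) = 5 + w
V(F) = -15*F (V(F) = -3*F*5 = -15*F)
((-14 + q(-7, -1))*(52 + 68))*(-44) + V(5) = ((-14 + (5 - 1))*(52 + 68))*(-44) - 15*5 = ((-14 + 4)*120)*(-44) - 75 = -10*120*(-44) - 75 = -1200*(-44) - 75 = 52800 - 75 = 52725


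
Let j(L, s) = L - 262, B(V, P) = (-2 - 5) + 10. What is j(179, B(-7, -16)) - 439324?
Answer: -439407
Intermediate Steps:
B(V, P) = 3 (B(V, P) = -7 + 10 = 3)
j(L, s) = -262 + L
j(179, B(-7, -16)) - 439324 = (-262 + 179) - 439324 = -83 - 439324 = -439407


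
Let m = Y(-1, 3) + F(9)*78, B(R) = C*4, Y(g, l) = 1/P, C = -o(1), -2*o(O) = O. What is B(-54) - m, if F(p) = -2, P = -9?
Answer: 1423/9 ≈ 158.11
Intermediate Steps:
o(O) = -O/2
C = 1/2 (C = -(-1)/2 = -1*(-1/2) = 1/2 ≈ 0.50000)
Y(g, l) = -1/9 (Y(g, l) = 1/(-9) = -1/9)
B(R) = 2 (B(R) = (1/2)*4 = 2)
m = -1405/9 (m = -1/9 - 2*78 = -1/9 - 156 = -1405/9 ≈ -156.11)
B(-54) - m = 2 - 1*(-1405/9) = 2 + 1405/9 = 1423/9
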